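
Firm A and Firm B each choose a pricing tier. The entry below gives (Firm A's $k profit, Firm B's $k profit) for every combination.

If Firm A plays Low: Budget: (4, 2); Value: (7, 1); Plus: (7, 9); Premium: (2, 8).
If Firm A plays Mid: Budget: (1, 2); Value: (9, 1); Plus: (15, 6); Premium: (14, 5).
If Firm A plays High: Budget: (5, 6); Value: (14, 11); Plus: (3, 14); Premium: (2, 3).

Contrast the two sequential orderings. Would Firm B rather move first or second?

first

If Firm A leads: Firm B's best replies are Low→Plus, Mid→Plus, High→Plus; Firm A's induced payoffs 7, 15, 3; outcome (Mid, Plus), payoffs (15, 6).
If Firm B leads: Firm A's best replies are Budget→High, Value→High, Plus→Mid, Premium→Mid; Firm B's induced payoffs 6, 11, 6, 5; outcome (High, Value), payoffs (14, 11).
Firm B gets 11 moving first and 6 moving second, so Firm B prefers to move first.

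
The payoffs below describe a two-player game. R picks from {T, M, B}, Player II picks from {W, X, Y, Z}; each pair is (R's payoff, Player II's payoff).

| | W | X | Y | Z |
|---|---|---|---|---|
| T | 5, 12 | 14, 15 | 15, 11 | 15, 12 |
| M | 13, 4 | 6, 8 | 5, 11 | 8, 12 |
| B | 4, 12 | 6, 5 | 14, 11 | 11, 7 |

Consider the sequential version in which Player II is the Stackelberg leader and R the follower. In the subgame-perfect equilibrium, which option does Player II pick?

Solve by backward induction (Player II leads).
- W: R compares 5, 13, 4 and picks M; Player II would get 4.
- X: R compares 14, 6, 6 and picks T; Player II would get 15.
- Y: R compares 15, 5, 14 and picks T; Player II would get 11.
- Z: R compares 15, 8, 11 and picks T; Player II would get 12.
Among 4, 15, 11, 12, the best is 15 at X. Subgame-perfect outcome: (T, X) with payoffs (14, 15).

X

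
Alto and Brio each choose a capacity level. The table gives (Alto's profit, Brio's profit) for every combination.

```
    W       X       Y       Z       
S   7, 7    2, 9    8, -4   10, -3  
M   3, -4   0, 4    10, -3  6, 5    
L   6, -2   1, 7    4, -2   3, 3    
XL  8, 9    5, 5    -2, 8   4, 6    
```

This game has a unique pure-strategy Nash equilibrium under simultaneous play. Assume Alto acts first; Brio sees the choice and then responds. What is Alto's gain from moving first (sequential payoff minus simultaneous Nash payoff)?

0

Work backward from Brio's decision.
- S: Brio compares 7, 9, -4, -3 and picks X; Alto would get 2.
- M: Brio compares -4, 4, -3, 5 and picks Z; Alto would get 6.
- L: Brio compares -2, 7, -2, 3 and picks X; Alto would get 1.
- XL: Brio compares 9, 5, 8, 6 and picks W; Alto would get 8.
Maximizing over 2, 6, 1, 8, Alto chooses XL. Subgame-perfect outcome: (XL, W) with payoffs (8, 9).
Now find the simultaneous Nash equilibrium.
Alto's best replies: W→XL; X→XL; Y→M; Z→S.
Brio's best replies: S→X; M→Z; L→X; XL→W.
The unique mutual best reply is (XL, W), giving (8, 9).
Alto's commitment gain: 8 − 8 = 0.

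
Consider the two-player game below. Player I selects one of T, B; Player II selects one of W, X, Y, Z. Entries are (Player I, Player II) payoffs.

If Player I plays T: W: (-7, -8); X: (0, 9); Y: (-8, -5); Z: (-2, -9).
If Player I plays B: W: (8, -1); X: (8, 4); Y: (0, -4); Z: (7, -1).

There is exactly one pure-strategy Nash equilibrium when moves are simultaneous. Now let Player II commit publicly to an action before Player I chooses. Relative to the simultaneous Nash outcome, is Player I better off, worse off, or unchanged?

unchanged

Backward induction with Player II moving first.
- W → Player I plays B (best of -7, 8); Player II gets -1.
- X → Player I plays B (best of 0, 8); Player II gets 4.
- Y → Player I plays B (best of -8, 0); Player II gets -4.
- Z → Player I plays B (best of -2, 7); Player II gets -1.
Among -1, 4, -4, -1, the best is 4 at X. Subgame-perfect outcome: (B, X) with payoffs (8, 4).
Under simultaneous play:
Player I's best replies: W→B; X→B; Y→B; Z→B.
Player II's best replies: T→X; B→X.
Only (B, X) has each player best-responding; Nash payoffs (8, 4).
Player I earns 8 sequentially versus 8 at the Nash outcome: unchanged.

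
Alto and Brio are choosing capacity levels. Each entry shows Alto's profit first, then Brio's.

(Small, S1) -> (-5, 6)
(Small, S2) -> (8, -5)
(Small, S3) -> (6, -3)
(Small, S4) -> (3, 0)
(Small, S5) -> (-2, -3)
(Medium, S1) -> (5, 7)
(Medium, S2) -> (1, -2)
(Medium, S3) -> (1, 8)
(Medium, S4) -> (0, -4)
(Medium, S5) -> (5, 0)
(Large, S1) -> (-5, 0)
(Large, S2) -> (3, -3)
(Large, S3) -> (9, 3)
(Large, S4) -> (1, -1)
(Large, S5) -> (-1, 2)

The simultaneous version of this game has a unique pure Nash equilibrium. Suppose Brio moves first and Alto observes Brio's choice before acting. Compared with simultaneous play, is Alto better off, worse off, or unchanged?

Alto best-responds to each possible Brio move:
- S1: Alto compares -5, 5, -5 and picks Medium; Brio would get 7.
- S2: Alto compares 8, 1, 3 and picks Small; Brio would get -5.
- S3: Alto compares 6, 1, 9 and picks Large; Brio would get 3.
- S4: Alto compares 3, 0, 1 and picks Small; Brio would get 0.
- S5: Alto compares -2, 5, -1 and picks Medium; Brio would get 0.
Among 7, -5, 3, 0, 0, the best is 7 at S1. Subgame-perfect outcome: (Medium, S1) with payoffs (5, 7).
Under simultaneous play:
Alto's best replies: S1→Medium; S2→Small; S3→Large; S4→Small; S5→Medium.
Brio's best replies: Small→S1; Medium→S3; Large→S3.
Only (Large, S3) has each player best-responding; Nash payoffs (9, 3).
Alto earns 5 sequentially versus 9 at the Nash outcome: worse off.

worse off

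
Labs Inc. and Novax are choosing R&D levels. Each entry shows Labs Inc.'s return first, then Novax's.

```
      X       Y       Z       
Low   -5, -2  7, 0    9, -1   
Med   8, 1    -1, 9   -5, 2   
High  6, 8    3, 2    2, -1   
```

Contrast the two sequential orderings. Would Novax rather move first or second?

If Labs Inc. leads: Novax's best replies are Low→Y, Med→Y, High→X; Labs Inc.'s induced payoffs 7, -1, 6; outcome (Low, Y), payoffs (7, 0).
If Novax leads: Labs Inc.'s best replies are X→Med, Y→Low, Z→Low; Novax's induced payoffs 1, 0, -1; outcome (Med, X), payoffs (8, 1).
Novax gets 1 moving first and 0 moving second, so Novax prefers to move first.

first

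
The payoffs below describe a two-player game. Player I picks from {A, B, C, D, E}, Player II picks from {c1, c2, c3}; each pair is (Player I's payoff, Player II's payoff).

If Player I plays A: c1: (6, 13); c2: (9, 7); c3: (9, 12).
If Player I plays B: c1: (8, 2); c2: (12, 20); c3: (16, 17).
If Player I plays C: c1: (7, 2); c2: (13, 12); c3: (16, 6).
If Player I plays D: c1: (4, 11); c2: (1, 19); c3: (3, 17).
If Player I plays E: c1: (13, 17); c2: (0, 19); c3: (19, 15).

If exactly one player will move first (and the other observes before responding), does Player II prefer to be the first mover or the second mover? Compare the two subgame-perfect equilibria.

If Player I leads: Player II's best replies are A→c1, B→c2, C→c2, D→c2, E→c2; Player I's induced payoffs 6, 12, 13, 1, 0; outcome (C, c2), payoffs (13, 12).
If Player II leads: Player I's best replies are c1→E, c2→C, c3→E; Player II's induced payoffs 17, 12, 15; outcome (E, c1), payoffs (13, 17).
Player II gets 17 moving first and 12 moving second, so Player II prefers to move first.

first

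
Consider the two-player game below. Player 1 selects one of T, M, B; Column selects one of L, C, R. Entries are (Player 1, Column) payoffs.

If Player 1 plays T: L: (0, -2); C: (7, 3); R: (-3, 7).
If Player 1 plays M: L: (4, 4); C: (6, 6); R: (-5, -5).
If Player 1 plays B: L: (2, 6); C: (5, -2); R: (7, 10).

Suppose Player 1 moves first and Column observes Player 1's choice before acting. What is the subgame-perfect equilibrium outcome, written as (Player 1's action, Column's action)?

(B, R)

Work backward from Column's decision.
- T: BR = R, leader payoff -3.
- M: BR = C, leader payoff 6.
- B: BR = R, leader payoff 7.
Among -3, 6, 7, the best is 7 at B. Subgame-perfect outcome: (B, R) with payoffs (7, 10).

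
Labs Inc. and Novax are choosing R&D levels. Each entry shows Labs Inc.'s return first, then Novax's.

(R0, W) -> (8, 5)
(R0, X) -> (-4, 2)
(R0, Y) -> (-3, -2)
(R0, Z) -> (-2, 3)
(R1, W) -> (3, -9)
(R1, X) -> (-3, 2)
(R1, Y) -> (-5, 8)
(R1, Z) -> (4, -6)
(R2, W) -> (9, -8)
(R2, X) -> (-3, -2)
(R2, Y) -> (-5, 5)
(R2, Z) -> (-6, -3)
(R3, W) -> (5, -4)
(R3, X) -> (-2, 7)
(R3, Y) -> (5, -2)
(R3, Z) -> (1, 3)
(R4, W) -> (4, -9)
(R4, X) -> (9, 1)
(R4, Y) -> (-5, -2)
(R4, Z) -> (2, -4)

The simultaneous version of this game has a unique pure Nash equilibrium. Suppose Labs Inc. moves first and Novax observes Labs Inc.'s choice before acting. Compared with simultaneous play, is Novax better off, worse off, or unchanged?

unchanged

Work backward from Novax's decision.
- R0: Novax compares 5, 2, -2, 3 and picks W; Labs Inc. would get 8.
- R1: Novax compares -9, 2, 8, -6 and picks Y; Labs Inc. would get -5.
- R2: Novax compares -8, -2, 5, -3 and picks Y; Labs Inc. would get -5.
- R3: Novax compares -4, 7, -2, 3 and picks X; Labs Inc. would get -2.
- R4: Novax compares -9, 1, -2, -4 and picks X; Labs Inc. would get 9.
Among 8, -5, -5, -2, 9, the best is 9 at R4. Subgame-perfect outcome: (R4, X) with payoffs (9, 1).
For the simultaneous game, intersect best replies.
Labs Inc.'s best replies: W→R2; X→R4; Y→R3; Z→R1.
Novax's best replies: R0→W; R1→Y; R2→Y; R3→X; R4→X.
The unique mutual best reply is (R4, X), giving (9, 1).
Novax earns 1 sequentially versus 1 at the Nash outcome: unchanged.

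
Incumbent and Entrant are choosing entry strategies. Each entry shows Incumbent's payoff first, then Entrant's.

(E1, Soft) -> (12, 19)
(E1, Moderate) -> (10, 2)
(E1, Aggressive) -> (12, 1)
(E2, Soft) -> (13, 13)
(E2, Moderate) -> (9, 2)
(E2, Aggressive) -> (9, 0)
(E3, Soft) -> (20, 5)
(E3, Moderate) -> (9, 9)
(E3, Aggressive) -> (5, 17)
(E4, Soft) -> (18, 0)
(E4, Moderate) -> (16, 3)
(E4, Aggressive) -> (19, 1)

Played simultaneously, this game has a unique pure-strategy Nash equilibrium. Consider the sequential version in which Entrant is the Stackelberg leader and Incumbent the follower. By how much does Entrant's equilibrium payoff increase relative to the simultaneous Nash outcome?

Incumbent best-responds to each possible Entrant move:
- Soft → Incumbent plays E3 (best of 12, 13, 20, 18); Entrant gets 5.
- Moderate → Incumbent plays E4 (best of 10, 9, 9, 16); Entrant gets 3.
- Aggressive → Incumbent plays E4 (best of 12, 9, 5, 19); Entrant gets 1.
Maximizing over 5, 3, 1, Entrant chooses Soft. Subgame-perfect outcome: (E3, Soft) with payoffs (20, 5).
For the simultaneous game, intersect best replies.
Incumbent's best replies: Soft→E3; Moderate→E4; Aggressive→E4.
Entrant's best replies: E1→Soft; E2→Soft; E3→Aggressive; E4→Moderate.
Only (E4, Moderate) has each player best-responding; Nash payoffs (16, 3).
Entrant's commitment gain: 5 − 3 = 2.

2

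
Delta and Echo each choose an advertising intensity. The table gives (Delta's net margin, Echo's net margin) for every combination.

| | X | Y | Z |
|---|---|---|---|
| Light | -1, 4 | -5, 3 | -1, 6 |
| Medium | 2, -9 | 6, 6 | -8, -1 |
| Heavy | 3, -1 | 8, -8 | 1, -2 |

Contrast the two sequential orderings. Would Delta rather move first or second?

If Delta leads: Echo's best replies are Light→Z, Medium→Y, Heavy→X; Delta's induced payoffs -1, 6, 3; outcome (Medium, Y), payoffs (6, 6).
If Echo leads: Delta's best replies are X→Heavy, Y→Heavy, Z→Heavy; Echo's induced payoffs -1, -8, -2; outcome (Heavy, X), payoffs (3, -1).
Delta gets 6 moving first and 3 moving second, so Delta prefers to move first.

first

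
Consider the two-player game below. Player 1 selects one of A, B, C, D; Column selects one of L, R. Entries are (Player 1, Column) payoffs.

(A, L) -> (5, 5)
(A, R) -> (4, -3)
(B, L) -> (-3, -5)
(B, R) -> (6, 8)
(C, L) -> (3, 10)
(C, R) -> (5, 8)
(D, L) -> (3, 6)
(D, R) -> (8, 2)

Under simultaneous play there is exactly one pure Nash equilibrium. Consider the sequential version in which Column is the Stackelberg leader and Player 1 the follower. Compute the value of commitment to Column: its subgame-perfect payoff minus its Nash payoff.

0

Solve by backward induction (Column leads).
- L → Player 1 plays A (best of 5, -3, 3, 3); Column gets 5.
- R → Player 1 plays D (best of 4, 6, 5, 8); Column gets 2.
Column's induced payoffs are 5, 2, so Column commits to L. Subgame-perfect outcome: (A, L) with payoffs (5, 5).
Now find the simultaneous Nash equilibrium.
Player 1's best replies: L→A; R→D.
Column's best replies: A→L; B→R; C→L; D→L.
The unique mutual best reply is (A, L), giving (5, 5).
Column's commitment gain: 5 − 5 = 0.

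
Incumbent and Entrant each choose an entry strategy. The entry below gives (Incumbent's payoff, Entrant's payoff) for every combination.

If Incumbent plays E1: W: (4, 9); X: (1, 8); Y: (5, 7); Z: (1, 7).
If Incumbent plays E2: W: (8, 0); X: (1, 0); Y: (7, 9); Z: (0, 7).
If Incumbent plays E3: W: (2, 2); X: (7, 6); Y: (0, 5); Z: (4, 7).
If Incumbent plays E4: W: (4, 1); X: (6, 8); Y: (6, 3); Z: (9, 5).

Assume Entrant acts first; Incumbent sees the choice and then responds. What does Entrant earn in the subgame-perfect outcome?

Backward induction with Entrant moving first.
- W: Incumbent compares 4, 8, 2, 4 and picks E2; Entrant would get 0.
- X: Incumbent compares 1, 1, 7, 6 and picks E3; Entrant would get 6.
- Y: Incumbent compares 5, 7, 0, 6 and picks E2; Entrant would get 9.
- Z: Incumbent compares 1, 0, 4, 9 and picks E4; Entrant would get 5.
Entrant's induced payoffs are 0, 6, 9, 5, so Entrant commits to Y. Subgame-perfect outcome: (E2, Y) with payoffs (7, 9).

9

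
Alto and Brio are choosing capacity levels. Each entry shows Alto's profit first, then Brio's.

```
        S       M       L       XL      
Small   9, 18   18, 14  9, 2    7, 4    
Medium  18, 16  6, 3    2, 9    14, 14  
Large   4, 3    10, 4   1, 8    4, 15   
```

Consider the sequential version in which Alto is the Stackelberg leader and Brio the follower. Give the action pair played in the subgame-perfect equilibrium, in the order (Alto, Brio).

(Medium, S)

Backward induction with Alto moving first.
- Small: Brio compares 18, 14, 2, 4 and picks S; Alto would get 9.
- Medium: Brio compares 16, 3, 9, 14 and picks S; Alto would get 18.
- Large: Brio compares 3, 4, 8, 15 and picks XL; Alto would get 4.
Among 9, 18, 4, the best is 18 at Medium. Subgame-perfect outcome: (Medium, S) with payoffs (18, 16).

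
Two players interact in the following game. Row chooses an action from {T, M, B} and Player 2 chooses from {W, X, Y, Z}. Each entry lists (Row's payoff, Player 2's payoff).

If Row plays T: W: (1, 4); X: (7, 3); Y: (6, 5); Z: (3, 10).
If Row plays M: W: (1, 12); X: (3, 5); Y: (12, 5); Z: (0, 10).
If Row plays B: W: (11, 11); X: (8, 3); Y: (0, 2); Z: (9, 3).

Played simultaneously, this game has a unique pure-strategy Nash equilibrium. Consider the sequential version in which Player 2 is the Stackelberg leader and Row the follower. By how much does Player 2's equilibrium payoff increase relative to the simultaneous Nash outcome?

Backward induction with Player 2 moving first.
- W → Row plays B (best of 1, 1, 11); Player 2 gets 11.
- X → Row plays B (best of 7, 3, 8); Player 2 gets 3.
- Y → Row plays M (best of 6, 12, 0); Player 2 gets 5.
- Z → Row plays B (best of 3, 0, 9); Player 2 gets 3.
Among 11, 3, 5, 3, the best is 11 at W. Subgame-perfect outcome: (B, W) with payoffs (11, 11).
Under simultaneous play:
Row's best replies: W→B; X→B; Y→M; Z→B.
Player 2's best replies: T→Z; M→W; B→W.
Only (B, W) has each player best-responding; Nash payoffs (11, 11).
Player 2's commitment gain: 11 − 11 = 0.

0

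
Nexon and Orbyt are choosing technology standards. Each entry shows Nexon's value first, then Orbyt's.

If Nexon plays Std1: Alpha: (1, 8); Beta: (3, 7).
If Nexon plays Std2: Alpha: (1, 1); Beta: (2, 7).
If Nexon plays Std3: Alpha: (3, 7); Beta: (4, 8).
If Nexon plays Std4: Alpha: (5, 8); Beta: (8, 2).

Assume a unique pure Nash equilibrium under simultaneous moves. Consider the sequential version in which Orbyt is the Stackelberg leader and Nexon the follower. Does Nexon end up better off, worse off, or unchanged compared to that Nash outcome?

unchanged

Solve by backward induction (Orbyt leads).
- Alpha → Nexon plays Std4 (best of 1, 1, 3, 5); Orbyt gets 8.
- Beta → Nexon plays Std4 (best of 3, 2, 4, 8); Orbyt gets 2.
Orbyt's induced payoffs are 8, 2, so Orbyt commits to Alpha. Subgame-perfect outcome: (Std4, Alpha) with payoffs (5, 8).
Now find the simultaneous Nash equilibrium.
Nexon's best replies: Alpha→Std4; Beta→Std4.
Orbyt's best replies: Std1→Alpha; Std2→Beta; Std3→Beta; Std4→Alpha.
Only (Std4, Alpha) has each player best-responding; Nash payoffs (5, 8).
Nexon earns 5 sequentially versus 5 at the Nash outcome: unchanged.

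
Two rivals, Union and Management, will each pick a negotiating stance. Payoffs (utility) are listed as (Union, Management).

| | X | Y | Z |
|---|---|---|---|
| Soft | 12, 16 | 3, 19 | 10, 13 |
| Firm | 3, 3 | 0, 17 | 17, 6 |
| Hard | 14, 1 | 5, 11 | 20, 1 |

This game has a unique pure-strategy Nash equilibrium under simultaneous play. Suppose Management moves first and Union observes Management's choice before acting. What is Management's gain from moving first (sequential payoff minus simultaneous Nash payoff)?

Work backward from Union's decision.
- X: BR = Hard, leader payoff 1.
- Y: BR = Hard, leader payoff 11.
- Z: BR = Hard, leader payoff 1.
Among 1, 11, 1, the best is 11 at Y. Subgame-perfect outcome: (Hard, Y) with payoffs (5, 11).
Now find the simultaneous Nash equilibrium.
Union's best replies: X→Hard; Y→Hard; Z→Hard.
Management's best replies: Soft→Y; Firm→Y; Hard→Y.
Only (Hard, Y) has each player best-responding; Nash payoffs (5, 11).
Management's commitment gain: 11 − 11 = 0.

0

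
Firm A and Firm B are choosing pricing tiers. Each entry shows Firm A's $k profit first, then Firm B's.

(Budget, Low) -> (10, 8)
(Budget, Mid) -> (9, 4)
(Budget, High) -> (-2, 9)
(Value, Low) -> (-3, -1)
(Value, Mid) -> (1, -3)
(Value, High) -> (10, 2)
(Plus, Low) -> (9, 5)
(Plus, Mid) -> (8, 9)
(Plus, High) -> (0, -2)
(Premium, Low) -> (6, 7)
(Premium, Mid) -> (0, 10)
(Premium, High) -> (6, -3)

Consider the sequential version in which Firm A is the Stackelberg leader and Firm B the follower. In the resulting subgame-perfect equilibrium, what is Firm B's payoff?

Solve by backward induction (Firm A leads).
- Budget → Firm B plays High (best of 8, 4, 9); Firm A gets -2.
- Value → Firm B plays High (best of -1, -3, 2); Firm A gets 10.
- Plus → Firm B plays Mid (best of 5, 9, -2); Firm A gets 8.
- Premium → Firm B plays Mid (best of 7, 10, -3); Firm A gets 0.
Firm A's induced payoffs are -2, 10, 8, 0, so Firm A commits to Value. Subgame-perfect outcome: (Value, High) with payoffs (10, 2).

2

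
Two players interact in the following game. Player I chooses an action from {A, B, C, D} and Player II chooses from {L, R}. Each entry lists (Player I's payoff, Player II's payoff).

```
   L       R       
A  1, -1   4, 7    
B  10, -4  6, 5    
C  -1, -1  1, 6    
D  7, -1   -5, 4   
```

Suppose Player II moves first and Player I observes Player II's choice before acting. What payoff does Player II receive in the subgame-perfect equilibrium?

Work backward from Player I's decision.
- L → Player I plays B (best of 1, 10, -1, 7); Player II gets -4.
- R → Player I plays B (best of 4, 6, 1, -5); Player II gets 5.
Maximizing over -4, 5, Player II chooses R. Subgame-perfect outcome: (B, R) with payoffs (6, 5).

5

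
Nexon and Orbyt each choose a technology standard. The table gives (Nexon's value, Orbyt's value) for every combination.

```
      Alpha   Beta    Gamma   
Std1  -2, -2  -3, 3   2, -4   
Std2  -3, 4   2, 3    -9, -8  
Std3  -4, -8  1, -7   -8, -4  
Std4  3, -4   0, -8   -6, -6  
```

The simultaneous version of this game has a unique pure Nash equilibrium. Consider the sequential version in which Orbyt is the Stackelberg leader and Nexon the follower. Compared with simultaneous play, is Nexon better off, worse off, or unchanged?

worse off

Backward induction with Orbyt moving first.
- Alpha → Nexon plays Std4 (best of -2, -3, -4, 3); Orbyt gets -4.
- Beta → Nexon plays Std2 (best of -3, 2, 1, 0); Orbyt gets 3.
- Gamma → Nexon plays Std1 (best of 2, -9, -8, -6); Orbyt gets -4.
Orbyt's induced payoffs are -4, 3, -4, so Orbyt commits to Beta. Subgame-perfect outcome: (Std2, Beta) with payoffs (2, 3).
For the simultaneous game, intersect best replies.
Nexon's best replies: Alpha→Std4; Beta→Std2; Gamma→Std1.
Orbyt's best replies: Std1→Beta; Std2→Alpha; Std3→Gamma; Std4→Alpha.
The unique mutual best reply is (Std4, Alpha), giving (3, -4).
Nexon earns 2 sequentially versus 3 at the Nash outcome: worse off.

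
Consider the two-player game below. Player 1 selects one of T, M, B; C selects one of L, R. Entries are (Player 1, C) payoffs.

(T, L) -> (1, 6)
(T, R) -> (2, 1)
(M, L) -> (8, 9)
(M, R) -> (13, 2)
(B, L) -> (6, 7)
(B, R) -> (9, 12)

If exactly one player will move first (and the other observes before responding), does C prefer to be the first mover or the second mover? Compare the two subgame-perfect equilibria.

second

If Player 1 leads: C's best replies are T→L, M→L, B→R; Player 1's induced payoffs 1, 8, 9; outcome (B, R), payoffs (9, 12).
If C leads: Player 1's best replies are L→M, R→M; C's induced payoffs 9, 2; outcome (M, L), payoffs (8, 9).
C gets 9 moving first and 12 moving second, so C prefers to move second.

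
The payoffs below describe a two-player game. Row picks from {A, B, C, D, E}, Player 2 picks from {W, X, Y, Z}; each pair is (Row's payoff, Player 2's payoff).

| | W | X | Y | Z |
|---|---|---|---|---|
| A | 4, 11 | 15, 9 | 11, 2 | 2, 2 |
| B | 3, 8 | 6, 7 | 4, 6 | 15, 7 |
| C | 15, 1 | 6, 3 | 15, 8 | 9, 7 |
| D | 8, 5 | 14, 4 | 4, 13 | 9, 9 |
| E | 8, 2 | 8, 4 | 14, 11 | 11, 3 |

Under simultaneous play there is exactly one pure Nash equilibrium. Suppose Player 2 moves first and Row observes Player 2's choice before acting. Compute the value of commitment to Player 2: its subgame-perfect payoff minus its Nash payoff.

Backward induction with Player 2 moving first.
- W → Row plays C (best of 4, 3, 15, 8, 8); Player 2 gets 1.
- X → Row plays A (best of 15, 6, 6, 14, 8); Player 2 gets 9.
- Y → Row plays C (best of 11, 4, 15, 4, 14); Player 2 gets 8.
- Z → Row plays B (best of 2, 15, 9, 9, 11); Player 2 gets 7.
Among 1, 9, 8, 7, the best is 9 at X. Subgame-perfect outcome: (A, X) with payoffs (15, 9).
Now find the simultaneous Nash equilibrium.
Row's best replies: W→C; X→A; Y→C; Z→B.
Player 2's best replies: A→W; B→W; C→Y; D→Y; E→Y.
Only (C, Y) has each player best-responding; Nash payoffs (15, 8).
Player 2's commitment gain: 9 − 8 = 1.

1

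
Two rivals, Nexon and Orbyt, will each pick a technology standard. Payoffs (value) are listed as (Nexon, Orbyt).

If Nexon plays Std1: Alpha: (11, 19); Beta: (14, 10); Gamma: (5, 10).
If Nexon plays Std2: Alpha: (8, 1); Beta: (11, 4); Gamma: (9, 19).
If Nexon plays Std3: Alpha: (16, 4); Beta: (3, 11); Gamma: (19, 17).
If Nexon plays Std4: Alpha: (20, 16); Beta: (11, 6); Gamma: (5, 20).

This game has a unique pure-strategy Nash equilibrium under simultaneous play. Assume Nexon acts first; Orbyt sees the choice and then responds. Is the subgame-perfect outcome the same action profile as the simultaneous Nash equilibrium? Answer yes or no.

Work backward from Orbyt's decision.
- Std1 → Orbyt plays Alpha (best of 19, 10, 10); Nexon gets 11.
- Std2 → Orbyt plays Gamma (best of 1, 4, 19); Nexon gets 9.
- Std3 → Orbyt plays Gamma (best of 4, 11, 17); Nexon gets 19.
- Std4 → Orbyt plays Gamma (best of 16, 6, 20); Nexon gets 5.
Nexon's induced payoffs are 11, 9, 19, 5, so Nexon commits to Std3. Subgame-perfect outcome: (Std3, Gamma) with payoffs (19, 17).
Now find the simultaneous Nash equilibrium.
Nexon's best replies: Alpha→Std4; Beta→Std1; Gamma→Std3.
Orbyt's best replies: Std1→Alpha; Std2→Gamma; Std3→Gamma; Std4→Gamma.
The unique mutual best reply is (Std3, Gamma), giving (19, 17).
Sequential outcome (Std3, Gamma) coincides with the Nash profile (Std3, Gamma).

yes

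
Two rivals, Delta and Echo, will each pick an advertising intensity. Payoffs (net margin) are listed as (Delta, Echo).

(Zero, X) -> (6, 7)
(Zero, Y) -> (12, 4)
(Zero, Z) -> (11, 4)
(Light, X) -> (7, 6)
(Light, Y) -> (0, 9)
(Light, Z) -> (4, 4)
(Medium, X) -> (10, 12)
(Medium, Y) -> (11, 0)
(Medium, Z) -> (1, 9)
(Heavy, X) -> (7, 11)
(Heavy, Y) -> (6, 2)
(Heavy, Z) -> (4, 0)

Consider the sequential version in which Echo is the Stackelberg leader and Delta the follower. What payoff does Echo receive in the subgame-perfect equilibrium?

12

Work backward from Delta's decision.
- X: BR = Medium, leader payoff 12.
- Y: BR = Zero, leader payoff 4.
- Z: BR = Zero, leader payoff 4.
Maximizing over 12, 4, 4, Echo chooses X. Subgame-perfect outcome: (Medium, X) with payoffs (10, 12).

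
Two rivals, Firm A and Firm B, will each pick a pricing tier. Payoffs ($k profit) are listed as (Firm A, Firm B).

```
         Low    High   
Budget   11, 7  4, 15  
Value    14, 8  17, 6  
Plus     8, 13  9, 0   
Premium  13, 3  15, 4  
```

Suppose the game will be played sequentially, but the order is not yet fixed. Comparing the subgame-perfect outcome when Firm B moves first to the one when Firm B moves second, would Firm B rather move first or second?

first

If Firm A leads: Firm B's best replies are Budget→High, Value→Low, Plus→Low, Premium→High; Firm A's induced payoffs 4, 14, 8, 15; outcome (Premium, High), payoffs (15, 4).
If Firm B leads: Firm A's best replies are Low→Value, High→Value; Firm B's induced payoffs 8, 6; outcome (Value, Low), payoffs (14, 8).
Firm B gets 8 moving first and 4 moving second, so Firm B prefers to move first.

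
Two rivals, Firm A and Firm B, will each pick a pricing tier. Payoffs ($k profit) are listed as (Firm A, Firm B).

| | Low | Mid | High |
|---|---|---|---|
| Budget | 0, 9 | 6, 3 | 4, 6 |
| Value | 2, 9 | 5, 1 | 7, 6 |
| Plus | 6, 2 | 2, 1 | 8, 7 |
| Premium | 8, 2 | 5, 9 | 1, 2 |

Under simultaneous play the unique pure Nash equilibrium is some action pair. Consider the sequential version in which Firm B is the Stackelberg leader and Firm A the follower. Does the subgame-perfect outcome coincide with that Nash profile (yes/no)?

Work backward from Firm A's decision.
- Low → Firm A plays Premium (best of 0, 2, 6, 8); Firm B gets 2.
- Mid → Firm A plays Budget (best of 6, 5, 2, 5); Firm B gets 3.
- High → Firm A plays Plus (best of 4, 7, 8, 1); Firm B gets 7.
Firm B's induced payoffs are 2, 3, 7, so Firm B commits to High. Subgame-perfect outcome: (Plus, High) with payoffs (8, 7).
Under simultaneous play:
Firm A's best replies: Low→Premium; Mid→Budget; High→Plus.
Firm B's best replies: Budget→Low; Value→Low; Plus→High; Premium→Mid.
The unique mutual best reply is (Plus, High), giving (8, 7).
Sequential outcome (Plus, High) coincides with the Nash profile (Plus, High).

yes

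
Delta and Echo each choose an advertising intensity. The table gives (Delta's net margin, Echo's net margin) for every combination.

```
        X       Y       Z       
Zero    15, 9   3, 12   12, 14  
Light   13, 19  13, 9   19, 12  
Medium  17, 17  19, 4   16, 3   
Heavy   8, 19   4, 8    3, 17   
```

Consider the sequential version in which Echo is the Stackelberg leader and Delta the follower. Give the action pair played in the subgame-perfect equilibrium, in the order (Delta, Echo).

Delta best-responds to each possible Echo move:
- X → Delta plays Medium (best of 15, 13, 17, 8); Echo gets 17.
- Y → Delta plays Medium (best of 3, 13, 19, 4); Echo gets 4.
- Z → Delta plays Light (best of 12, 19, 16, 3); Echo gets 12.
Among 17, 4, 12, the best is 17 at X. Subgame-perfect outcome: (Medium, X) with payoffs (17, 17).

(Medium, X)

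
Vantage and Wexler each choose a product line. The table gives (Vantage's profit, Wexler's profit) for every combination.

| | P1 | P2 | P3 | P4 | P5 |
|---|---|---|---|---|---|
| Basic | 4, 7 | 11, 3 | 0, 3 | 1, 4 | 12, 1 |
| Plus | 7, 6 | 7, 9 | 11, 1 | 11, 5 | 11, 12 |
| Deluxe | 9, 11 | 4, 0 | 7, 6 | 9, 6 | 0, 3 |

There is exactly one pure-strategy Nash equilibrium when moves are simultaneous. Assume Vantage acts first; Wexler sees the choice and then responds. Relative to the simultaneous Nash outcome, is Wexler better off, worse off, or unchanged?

Backward induction with Vantage moving first.
- Basic: Wexler compares 7, 3, 3, 4, 1 and picks P1; Vantage would get 4.
- Plus: Wexler compares 6, 9, 1, 5, 12 and picks P5; Vantage would get 11.
- Deluxe: Wexler compares 11, 0, 6, 6, 3 and picks P1; Vantage would get 9.
Maximizing over 4, 11, 9, Vantage chooses Plus. Subgame-perfect outcome: (Plus, P5) with payoffs (11, 12).
For the simultaneous game, intersect best replies.
Vantage's best replies: P1→Deluxe; P2→Basic; P3→Plus; P4→Plus; P5→Basic.
Wexler's best replies: Basic→P1; Plus→P5; Deluxe→P1.
Only (Deluxe, P1) has each player best-responding; Nash payoffs (9, 11).
Wexler earns 12 sequentially versus 11 at the Nash outcome: better off.

better off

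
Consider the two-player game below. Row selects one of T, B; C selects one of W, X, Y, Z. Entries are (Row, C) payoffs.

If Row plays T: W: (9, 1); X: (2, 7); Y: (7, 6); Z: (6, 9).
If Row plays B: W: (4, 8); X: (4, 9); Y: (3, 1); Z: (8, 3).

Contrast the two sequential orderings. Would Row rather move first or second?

first

If Row leads: C's best replies are T→Z, B→X; Row's induced payoffs 6, 4; outcome (T, Z), payoffs (6, 9).
If C leads: Row's best replies are W→T, X→B, Y→T, Z→B; C's induced payoffs 1, 9, 6, 3; outcome (B, X), payoffs (4, 9).
Row gets 6 moving first and 4 moving second, so Row prefers to move first.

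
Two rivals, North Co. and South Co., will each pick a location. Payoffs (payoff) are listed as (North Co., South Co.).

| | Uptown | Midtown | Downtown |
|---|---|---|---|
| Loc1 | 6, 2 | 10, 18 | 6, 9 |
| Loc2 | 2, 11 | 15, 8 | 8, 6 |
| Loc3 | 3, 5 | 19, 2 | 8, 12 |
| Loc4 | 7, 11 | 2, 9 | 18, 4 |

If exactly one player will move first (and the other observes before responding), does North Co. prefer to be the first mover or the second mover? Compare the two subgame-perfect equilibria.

If North Co. leads: South Co.'s best replies are Loc1→Midtown, Loc2→Uptown, Loc3→Downtown, Loc4→Uptown; North Co.'s induced payoffs 10, 2, 8, 7; outcome (Loc1, Midtown), payoffs (10, 18).
If South Co. leads: North Co.'s best replies are Uptown→Loc4, Midtown→Loc3, Downtown→Loc4; South Co.'s induced payoffs 11, 2, 4; outcome (Loc4, Uptown), payoffs (7, 11).
North Co. gets 10 moving first and 7 moving second, so North Co. prefers to move first.

first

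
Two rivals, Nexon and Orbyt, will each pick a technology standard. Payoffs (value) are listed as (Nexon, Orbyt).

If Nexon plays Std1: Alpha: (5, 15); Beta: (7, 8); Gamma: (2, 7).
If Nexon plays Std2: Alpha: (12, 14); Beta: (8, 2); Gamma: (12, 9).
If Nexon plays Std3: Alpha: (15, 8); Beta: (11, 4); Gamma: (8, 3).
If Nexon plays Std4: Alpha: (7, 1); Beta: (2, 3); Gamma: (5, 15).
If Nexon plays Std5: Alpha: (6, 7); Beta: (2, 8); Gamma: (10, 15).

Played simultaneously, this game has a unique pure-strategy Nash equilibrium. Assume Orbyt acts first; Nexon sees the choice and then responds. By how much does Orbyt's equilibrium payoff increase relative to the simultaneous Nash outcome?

Work backward from Nexon's decision.
- Alpha: BR = Std3, leader payoff 8.
- Beta: BR = Std3, leader payoff 4.
- Gamma: BR = Std2, leader payoff 9.
Among 8, 4, 9, the best is 9 at Gamma. Subgame-perfect outcome: (Std2, Gamma) with payoffs (12, 9).
Under simultaneous play:
Nexon's best replies: Alpha→Std3; Beta→Std3; Gamma→Std2.
Orbyt's best replies: Std1→Alpha; Std2→Alpha; Std3→Alpha; Std4→Gamma; Std5→Gamma.
Only (Std3, Alpha) has each player best-responding; Nash payoffs (15, 8).
Orbyt's commitment gain: 9 − 8 = 1.

1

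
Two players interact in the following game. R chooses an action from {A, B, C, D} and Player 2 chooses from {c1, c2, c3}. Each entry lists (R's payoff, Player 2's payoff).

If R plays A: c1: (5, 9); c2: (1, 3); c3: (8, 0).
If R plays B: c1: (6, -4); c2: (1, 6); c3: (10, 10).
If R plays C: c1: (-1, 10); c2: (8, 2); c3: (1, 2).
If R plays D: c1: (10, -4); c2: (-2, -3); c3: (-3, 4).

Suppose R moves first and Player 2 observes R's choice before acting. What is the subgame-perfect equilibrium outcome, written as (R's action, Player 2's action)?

(B, c3)

Backward induction with R moving first.
- A: Player 2 compares 9, 3, 0 and picks c1; R would get 5.
- B: Player 2 compares -4, 6, 10 and picks c3; R would get 10.
- C: Player 2 compares 10, 2, 2 and picks c1; R would get -1.
- D: Player 2 compares -4, -3, 4 and picks c3; R would get -3.
R's induced payoffs are 5, 10, -1, -3, so R commits to B. Subgame-perfect outcome: (B, c3) with payoffs (10, 10).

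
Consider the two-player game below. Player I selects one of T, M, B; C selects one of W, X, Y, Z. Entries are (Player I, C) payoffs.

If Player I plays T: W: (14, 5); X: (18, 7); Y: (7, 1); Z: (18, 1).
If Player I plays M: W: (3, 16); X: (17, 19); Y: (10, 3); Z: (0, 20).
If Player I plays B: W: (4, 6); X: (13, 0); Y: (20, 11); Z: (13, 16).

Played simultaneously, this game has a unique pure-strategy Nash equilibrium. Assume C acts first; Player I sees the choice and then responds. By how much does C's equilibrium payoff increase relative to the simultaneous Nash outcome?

Solve by backward induction (C leads).
- W: Player I compares 14, 3, 4 and picks T; C would get 5.
- X: Player I compares 18, 17, 13 and picks T; C would get 7.
- Y: Player I compares 7, 10, 20 and picks B; C would get 11.
- Z: Player I compares 18, 0, 13 and picks T; C would get 1.
Among 5, 7, 11, 1, the best is 11 at Y. Subgame-perfect outcome: (B, Y) with payoffs (20, 11).
Now find the simultaneous Nash equilibrium.
Player I's best replies: W→T; X→T; Y→B; Z→T.
C's best replies: T→X; M→Z; B→Z.
The unique mutual best reply is (T, X), giving (18, 7).
C's commitment gain: 11 − 7 = 4.

4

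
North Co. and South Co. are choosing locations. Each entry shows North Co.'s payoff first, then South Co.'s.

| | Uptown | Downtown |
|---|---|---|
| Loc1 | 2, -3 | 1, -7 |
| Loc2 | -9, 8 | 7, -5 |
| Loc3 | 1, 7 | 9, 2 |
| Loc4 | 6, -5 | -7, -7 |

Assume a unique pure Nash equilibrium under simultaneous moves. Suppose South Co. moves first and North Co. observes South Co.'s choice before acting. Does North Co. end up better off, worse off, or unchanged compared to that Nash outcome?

better off

Solve by backward induction (South Co. leads).
- Uptown: North Co. compares 2, -9, 1, 6 and picks Loc4; South Co. would get -5.
- Downtown: North Co. compares 1, 7, 9, -7 and picks Loc3; South Co. would get 2.
Maximizing over -5, 2, South Co. chooses Downtown. Subgame-perfect outcome: (Loc3, Downtown) with payoffs (9, 2).
Under simultaneous play:
North Co.'s best replies: Uptown→Loc4; Downtown→Loc3.
South Co.'s best replies: Loc1→Uptown; Loc2→Uptown; Loc3→Uptown; Loc4→Uptown.
Only (Loc4, Uptown) has each player best-responding; Nash payoffs (6, -5).
North Co. earns 9 sequentially versus 6 at the Nash outcome: better off.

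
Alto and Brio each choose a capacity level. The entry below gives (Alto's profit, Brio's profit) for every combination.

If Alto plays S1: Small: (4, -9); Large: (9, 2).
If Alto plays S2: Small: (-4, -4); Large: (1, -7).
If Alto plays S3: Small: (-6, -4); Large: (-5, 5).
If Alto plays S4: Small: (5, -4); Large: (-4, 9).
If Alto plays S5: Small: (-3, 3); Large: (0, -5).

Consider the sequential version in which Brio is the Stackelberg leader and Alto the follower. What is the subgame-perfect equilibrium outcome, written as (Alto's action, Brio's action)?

Alto best-responds to each possible Brio move:
- Small: BR = S4, leader payoff -4.
- Large: BR = S1, leader payoff 2.
Brio's induced payoffs are -4, 2, so Brio commits to Large. Subgame-perfect outcome: (S1, Large) with payoffs (9, 2).

(S1, Large)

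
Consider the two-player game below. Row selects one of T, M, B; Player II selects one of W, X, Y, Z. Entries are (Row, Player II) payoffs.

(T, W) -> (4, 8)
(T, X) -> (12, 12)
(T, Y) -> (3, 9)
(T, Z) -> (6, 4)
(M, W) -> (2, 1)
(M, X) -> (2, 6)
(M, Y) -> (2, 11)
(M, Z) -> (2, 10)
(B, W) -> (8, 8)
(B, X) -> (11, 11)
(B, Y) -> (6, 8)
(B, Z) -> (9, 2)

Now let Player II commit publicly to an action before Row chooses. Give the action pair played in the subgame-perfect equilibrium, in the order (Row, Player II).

(T, X)

Backward induction with Player II moving first.
- W: BR = B, leader payoff 8.
- X: BR = T, leader payoff 12.
- Y: BR = B, leader payoff 8.
- Z: BR = B, leader payoff 2.
Player II's induced payoffs are 8, 12, 8, 2, so Player II commits to X. Subgame-perfect outcome: (T, X) with payoffs (12, 12).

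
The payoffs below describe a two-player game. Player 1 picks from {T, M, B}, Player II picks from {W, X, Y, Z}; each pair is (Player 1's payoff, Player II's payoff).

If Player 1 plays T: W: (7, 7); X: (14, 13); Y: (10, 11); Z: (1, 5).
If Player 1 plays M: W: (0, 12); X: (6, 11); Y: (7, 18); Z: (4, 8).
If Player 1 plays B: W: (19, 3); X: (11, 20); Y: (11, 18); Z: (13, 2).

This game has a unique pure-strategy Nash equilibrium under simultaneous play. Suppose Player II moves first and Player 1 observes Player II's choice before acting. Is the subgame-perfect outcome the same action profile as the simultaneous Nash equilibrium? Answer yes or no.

no

Backward induction with Player II moving first.
- W: Player 1 compares 7, 0, 19 and picks B; Player II would get 3.
- X: Player 1 compares 14, 6, 11 and picks T; Player II would get 13.
- Y: Player 1 compares 10, 7, 11 and picks B; Player II would get 18.
- Z: Player 1 compares 1, 4, 13 and picks B; Player II would get 2.
Among 3, 13, 18, 2, the best is 18 at Y. Subgame-perfect outcome: (B, Y) with payoffs (11, 18).
Under simultaneous play:
Player 1's best replies: W→B; X→T; Y→B; Z→B.
Player II's best replies: T→X; M→Y; B→X.
The unique mutual best reply is (T, X), giving (14, 13).
Sequential outcome (B, Y) differs from the Nash profile (T, X).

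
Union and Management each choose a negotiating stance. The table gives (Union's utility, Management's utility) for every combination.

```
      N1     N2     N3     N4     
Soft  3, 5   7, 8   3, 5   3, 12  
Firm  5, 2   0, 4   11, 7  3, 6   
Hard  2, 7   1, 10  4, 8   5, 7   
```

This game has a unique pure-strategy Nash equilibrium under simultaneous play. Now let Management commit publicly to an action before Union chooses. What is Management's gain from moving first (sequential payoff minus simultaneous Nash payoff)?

1

Solve by backward induction (Management leads).
- N1 → Union plays Firm (best of 3, 5, 2); Management gets 2.
- N2 → Union plays Soft (best of 7, 0, 1); Management gets 8.
- N3 → Union plays Firm (best of 3, 11, 4); Management gets 7.
- N4 → Union plays Hard (best of 3, 3, 5); Management gets 7.
Maximizing over 2, 8, 7, 7, Management chooses N2. Subgame-perfect outcome: (Soft, N2) with payoffs (7, 8).
For the simultaneous game, intersect best replies.
Union's best replies: N1→Firm; N2→Soft; N3→Firm; N4→Hard.
Management's best replies: Soft→N4; Firm→N3; Hard→N2.
Only (Firm, N3) has each player best-responding; Nash payoffs (11, 7).
Management's commitment gain: 8 − 7 = 1.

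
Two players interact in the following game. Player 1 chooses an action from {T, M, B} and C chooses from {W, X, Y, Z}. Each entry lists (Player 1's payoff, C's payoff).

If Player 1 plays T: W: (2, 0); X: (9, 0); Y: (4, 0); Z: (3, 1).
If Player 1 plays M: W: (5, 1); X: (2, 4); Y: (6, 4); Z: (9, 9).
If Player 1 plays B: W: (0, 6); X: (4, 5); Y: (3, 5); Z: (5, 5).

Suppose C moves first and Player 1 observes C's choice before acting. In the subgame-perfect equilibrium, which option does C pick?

Player 1 best-responds to each possible C move:
- W: Player 1 compares 2, 5, 0 and picks M; C would get 1.
- X: Player 1 compares 9, 2, 4 and picks T; C would get 0.
- Y: Player 1 compares 4, 6, 3 and picks M; C would get 4.
- Z: Player 1 compares 3, 9, 5 and picks M; C would get 9.
Maximizing over 1, 0, 4, 9, C chooses Z. Subgame-perfect outcome: (M, Z) with payoffs (9, 9).

Z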